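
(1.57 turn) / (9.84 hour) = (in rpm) 0.002659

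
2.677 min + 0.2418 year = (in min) 1.271e+05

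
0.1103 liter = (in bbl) 0.0006938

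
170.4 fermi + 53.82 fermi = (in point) 6.356e-10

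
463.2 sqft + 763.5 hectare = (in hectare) 763.5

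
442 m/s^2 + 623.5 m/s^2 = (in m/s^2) 1066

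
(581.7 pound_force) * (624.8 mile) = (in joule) 2.602e+09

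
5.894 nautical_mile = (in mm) 1.092e+07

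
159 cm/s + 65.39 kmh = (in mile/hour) 44.19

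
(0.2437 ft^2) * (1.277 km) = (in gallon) 7638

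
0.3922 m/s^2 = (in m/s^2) 0.3922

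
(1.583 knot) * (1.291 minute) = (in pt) 1.788e+05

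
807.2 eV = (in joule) 1.293e-16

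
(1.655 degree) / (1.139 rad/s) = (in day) 2.935e-07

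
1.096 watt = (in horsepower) 0.00147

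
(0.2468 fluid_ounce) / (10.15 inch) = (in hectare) 2.831e-09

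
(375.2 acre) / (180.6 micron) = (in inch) 3.31e+11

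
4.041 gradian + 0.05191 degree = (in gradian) 4.099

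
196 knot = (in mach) 0.2961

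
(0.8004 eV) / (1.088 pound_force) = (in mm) 2.65e-17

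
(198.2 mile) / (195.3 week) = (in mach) 7.931e-06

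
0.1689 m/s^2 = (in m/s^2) 0.1689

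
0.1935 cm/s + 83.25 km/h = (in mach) 0.06792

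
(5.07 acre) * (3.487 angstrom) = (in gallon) 0.00189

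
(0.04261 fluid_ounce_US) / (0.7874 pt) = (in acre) 1.121e-06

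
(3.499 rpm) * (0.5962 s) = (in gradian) 13.91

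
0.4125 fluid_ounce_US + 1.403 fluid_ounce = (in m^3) 5.369e-05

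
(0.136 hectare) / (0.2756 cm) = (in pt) 1.399e+09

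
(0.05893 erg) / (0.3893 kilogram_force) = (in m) 1.544e-09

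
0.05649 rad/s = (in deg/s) 3.237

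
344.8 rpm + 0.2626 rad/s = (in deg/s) 2084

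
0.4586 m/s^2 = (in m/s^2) 0.4586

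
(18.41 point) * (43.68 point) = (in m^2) 0.0001001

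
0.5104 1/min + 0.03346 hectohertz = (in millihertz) 3355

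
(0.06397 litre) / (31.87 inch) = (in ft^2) 0.0008506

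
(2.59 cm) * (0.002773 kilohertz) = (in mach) 0.0002109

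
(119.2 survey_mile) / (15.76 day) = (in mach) 0.0004138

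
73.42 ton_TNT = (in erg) 3.072e+18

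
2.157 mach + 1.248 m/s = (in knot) 1430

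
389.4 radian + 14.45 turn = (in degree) 2.751e+04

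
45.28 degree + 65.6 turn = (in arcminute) 1.42e+06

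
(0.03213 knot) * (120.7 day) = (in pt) 4.886e+08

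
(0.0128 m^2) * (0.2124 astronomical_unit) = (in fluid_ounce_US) 1.375e+13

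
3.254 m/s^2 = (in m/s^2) 3.254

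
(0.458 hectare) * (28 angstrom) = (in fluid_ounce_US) 0.4336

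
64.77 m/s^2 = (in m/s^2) 64.77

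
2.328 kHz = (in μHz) 2.328e+09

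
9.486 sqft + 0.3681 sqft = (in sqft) 9.854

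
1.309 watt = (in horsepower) 0.001755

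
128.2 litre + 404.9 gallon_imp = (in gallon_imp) 433.1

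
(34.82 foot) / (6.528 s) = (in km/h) 5.853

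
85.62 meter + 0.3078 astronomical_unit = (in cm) 4.605e+12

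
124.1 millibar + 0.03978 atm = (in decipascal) 1.644e+05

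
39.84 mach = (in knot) 2.637e+04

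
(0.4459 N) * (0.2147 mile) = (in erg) 1.541e+09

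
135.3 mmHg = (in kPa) 18.04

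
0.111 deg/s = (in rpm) 0.0185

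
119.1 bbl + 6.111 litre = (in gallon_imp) 4167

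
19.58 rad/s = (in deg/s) 1122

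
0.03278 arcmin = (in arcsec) 1.967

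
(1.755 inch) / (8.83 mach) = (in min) 2.471e-07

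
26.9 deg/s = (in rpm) 4.483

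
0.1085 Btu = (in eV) 7.145e+20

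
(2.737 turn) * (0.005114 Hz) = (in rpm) 0.8398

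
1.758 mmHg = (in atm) 0.002313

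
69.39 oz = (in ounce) 69.39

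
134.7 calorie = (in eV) 3.518e+21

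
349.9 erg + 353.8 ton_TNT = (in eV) 9.239e+30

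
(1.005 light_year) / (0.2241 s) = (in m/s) 4.243e+16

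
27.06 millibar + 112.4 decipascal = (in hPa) 27.17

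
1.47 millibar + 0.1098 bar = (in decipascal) 1.113e+05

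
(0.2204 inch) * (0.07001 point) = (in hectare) 1.383e-11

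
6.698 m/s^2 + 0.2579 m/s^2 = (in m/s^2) 6.956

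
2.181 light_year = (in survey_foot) 6.77e+16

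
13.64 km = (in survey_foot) 4.475e+04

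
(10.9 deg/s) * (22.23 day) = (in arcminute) 1.256e+09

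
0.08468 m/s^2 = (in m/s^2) 0.08468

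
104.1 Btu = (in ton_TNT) 2.625e-05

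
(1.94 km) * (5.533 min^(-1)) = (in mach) 0.5254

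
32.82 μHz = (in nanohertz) 3.282e+04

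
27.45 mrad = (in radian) 0.02745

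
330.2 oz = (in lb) 20.64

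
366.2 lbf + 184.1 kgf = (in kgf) 350.2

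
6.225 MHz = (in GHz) 0.006225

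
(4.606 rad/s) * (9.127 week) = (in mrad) 2.543e+10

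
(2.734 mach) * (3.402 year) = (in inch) 3.932e+12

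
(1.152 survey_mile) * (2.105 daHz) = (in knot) 7.586e+04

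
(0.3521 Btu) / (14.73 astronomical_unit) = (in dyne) 1.686e-05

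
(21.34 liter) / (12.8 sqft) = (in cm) 1.795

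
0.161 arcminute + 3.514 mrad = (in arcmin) 12.24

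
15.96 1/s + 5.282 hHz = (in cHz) 5.442e+04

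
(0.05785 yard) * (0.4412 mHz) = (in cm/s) 0.002334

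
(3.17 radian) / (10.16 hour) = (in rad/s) 8.667e-05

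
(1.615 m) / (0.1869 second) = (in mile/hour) 19.33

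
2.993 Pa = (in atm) 2.954e-05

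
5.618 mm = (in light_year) 5.938e-19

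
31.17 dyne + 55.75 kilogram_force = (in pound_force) 122.9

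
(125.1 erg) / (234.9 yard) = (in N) 5.824e-08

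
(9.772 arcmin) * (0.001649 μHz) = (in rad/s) 4.687e-12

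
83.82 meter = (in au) 5.603e-10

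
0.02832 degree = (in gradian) 0.03147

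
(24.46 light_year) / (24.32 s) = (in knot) 1.85e+16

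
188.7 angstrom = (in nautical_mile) 1.019e-11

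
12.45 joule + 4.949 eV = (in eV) 7.771e+19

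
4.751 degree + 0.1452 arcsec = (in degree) 4.751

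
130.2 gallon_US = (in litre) 492.9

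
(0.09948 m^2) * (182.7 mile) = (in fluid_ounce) 9.891e+08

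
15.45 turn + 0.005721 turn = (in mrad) 9.711e+04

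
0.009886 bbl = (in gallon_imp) 0.3457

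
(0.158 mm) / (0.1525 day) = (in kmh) 4.317e-08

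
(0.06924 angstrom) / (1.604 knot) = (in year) 2.661e-19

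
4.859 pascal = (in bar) 4.859e-05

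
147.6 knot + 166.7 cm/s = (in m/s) 77.6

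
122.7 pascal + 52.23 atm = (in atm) 52.23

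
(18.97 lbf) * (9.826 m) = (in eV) 5.175e+21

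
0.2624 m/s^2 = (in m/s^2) 0.2624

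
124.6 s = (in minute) 2.077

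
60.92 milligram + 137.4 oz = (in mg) 3.895e+06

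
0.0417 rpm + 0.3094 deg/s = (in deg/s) 0.5596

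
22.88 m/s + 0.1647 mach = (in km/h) 284.3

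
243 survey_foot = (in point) 2.1e+05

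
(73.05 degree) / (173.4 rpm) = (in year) 2.226e-09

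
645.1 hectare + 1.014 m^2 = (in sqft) 6.944e+07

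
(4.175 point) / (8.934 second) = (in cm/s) 0.01649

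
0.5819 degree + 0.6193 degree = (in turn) 0.003337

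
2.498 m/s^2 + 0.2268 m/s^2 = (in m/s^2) 2.725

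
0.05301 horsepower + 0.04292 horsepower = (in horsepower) 0.09593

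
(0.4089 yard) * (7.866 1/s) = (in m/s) 2.941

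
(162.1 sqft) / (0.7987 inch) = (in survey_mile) 0.4613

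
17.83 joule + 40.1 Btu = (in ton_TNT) 1.012e-05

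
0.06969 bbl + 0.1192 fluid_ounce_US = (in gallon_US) 2.928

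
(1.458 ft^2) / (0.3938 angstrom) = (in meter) 3.44e+09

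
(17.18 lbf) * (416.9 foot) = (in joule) 9711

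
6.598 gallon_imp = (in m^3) 0.03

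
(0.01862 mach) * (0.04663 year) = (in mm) 9.323e+09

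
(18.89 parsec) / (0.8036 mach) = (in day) 2.466e+10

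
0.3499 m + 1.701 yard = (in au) 1.274e-11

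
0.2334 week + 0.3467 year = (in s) 1.107e+07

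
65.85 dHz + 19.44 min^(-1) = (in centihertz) 690.9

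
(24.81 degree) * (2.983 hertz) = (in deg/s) 74.01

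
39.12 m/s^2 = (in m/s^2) 39.12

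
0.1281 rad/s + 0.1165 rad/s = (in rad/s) 0.2446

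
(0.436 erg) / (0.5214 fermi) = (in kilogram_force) 8.527e+06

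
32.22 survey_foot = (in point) 2.784e+04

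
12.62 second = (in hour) 0.003506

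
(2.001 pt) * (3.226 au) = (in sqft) 3.667e+09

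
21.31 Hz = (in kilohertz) 0.02131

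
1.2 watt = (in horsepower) 0.001609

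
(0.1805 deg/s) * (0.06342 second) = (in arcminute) 0.6868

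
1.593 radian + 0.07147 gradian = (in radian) 1.594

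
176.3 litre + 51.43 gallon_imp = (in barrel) 2.579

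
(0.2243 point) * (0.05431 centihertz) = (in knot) 8.354e-08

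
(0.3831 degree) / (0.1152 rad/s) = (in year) 1.84e-09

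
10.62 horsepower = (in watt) 7919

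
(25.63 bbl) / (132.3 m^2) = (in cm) 3.08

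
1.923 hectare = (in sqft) 2.07e+05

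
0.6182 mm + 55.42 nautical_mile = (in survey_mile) 63.78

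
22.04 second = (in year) 6.989e-07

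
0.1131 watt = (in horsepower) 0.0001517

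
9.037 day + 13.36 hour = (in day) 9.594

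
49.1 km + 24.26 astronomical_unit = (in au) 24.26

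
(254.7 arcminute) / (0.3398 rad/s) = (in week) 3.605e-07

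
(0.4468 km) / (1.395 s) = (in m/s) 320.3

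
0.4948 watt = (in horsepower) 0.0006635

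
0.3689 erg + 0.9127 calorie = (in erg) 3.819e+07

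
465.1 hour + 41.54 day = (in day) 60.92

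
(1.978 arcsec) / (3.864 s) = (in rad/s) 2.482e-06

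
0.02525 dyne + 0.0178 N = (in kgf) 0.001815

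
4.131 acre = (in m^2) 1.672e+04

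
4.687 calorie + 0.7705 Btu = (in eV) 5.196e+21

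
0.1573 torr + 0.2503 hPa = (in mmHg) 0.345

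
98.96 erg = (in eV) 6.177e+13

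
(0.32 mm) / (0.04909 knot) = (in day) 1.467e-07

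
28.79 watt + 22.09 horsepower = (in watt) 1.65e+04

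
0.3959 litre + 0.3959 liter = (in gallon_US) 0.2092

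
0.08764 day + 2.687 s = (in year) 0.0002402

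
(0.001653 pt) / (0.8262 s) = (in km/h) 2.541e-06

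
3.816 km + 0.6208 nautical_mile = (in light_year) 5.249e-13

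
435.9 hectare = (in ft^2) 4.692e+07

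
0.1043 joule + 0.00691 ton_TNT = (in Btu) 2.74e+04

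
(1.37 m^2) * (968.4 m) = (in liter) 1.327e+06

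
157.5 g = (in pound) 0.3472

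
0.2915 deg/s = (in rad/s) 0.005088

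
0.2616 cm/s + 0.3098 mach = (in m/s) 105.5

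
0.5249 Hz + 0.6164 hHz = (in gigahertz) 6.216e-08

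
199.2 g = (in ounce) 7.027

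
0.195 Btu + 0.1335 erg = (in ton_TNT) 4.917e-08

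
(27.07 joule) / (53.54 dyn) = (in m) 5.056e+04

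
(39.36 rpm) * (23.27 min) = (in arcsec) 1.187e+09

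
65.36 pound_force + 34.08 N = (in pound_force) 73.02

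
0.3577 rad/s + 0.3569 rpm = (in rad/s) 0.3951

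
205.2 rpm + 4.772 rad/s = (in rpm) 250.8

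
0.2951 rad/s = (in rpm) 2.818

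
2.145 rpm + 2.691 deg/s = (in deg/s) 15.56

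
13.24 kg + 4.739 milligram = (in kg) 13.24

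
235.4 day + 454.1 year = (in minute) 2.39e+08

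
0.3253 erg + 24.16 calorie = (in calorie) 24.16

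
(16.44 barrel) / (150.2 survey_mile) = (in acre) 2.672e-09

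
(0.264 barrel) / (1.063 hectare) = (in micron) 3.949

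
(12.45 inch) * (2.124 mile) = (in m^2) 1081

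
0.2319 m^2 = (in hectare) 2.319e-05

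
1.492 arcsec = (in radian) 7.233e-06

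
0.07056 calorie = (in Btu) 0.0002798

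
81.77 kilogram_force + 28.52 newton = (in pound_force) 186.7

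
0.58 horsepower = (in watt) 432.5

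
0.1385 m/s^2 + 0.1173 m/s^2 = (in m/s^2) 0.2558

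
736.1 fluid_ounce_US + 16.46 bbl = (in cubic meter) 2.639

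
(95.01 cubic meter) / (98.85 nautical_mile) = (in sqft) 0.005586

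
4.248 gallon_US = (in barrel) 0.1011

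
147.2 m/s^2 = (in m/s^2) 147.2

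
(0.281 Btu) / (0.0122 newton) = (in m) 2.43e+04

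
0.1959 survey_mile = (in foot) 1034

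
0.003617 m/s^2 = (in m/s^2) 0.003617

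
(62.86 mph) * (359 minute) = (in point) 1.716e+09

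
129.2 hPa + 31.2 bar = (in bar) 31.33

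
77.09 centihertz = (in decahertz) 0.07709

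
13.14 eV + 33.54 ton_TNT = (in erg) 1.403e+18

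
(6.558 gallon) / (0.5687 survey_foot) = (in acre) 3.539e-05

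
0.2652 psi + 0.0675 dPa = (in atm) 0.01805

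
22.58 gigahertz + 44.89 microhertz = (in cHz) 2.258e+12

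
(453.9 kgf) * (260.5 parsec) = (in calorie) 8.552e+21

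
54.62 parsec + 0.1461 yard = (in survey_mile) 1.047e+15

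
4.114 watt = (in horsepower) 0.005517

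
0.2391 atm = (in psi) 3.514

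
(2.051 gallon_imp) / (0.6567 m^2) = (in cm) 1.42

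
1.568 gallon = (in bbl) 0.03733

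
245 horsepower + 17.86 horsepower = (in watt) 1.96e+05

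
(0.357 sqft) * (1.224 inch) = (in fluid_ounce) 34.87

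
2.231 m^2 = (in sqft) 24.01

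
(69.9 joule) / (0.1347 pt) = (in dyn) 1.471e+11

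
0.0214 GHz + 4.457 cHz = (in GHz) 0.0214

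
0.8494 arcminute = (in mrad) 0.2471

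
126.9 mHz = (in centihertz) 12.69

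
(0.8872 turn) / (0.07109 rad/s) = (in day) 0.0009076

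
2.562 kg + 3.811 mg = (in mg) 2.562e+06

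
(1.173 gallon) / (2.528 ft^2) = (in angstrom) 1.891e+08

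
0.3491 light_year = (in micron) 3.303e+21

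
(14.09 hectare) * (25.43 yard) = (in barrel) 2.061e+07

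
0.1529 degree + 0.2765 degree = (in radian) 0.007494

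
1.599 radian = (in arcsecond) 3.298e+05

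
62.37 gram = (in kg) 0.06237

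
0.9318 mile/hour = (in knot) 0.8097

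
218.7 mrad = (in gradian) 13.92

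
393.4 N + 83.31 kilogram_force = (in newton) 1210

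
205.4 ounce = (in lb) 12.84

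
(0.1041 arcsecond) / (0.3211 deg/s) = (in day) 1.042e-09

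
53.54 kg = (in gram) 5.354e+04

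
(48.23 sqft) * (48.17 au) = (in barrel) 2.031e+14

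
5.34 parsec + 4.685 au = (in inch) 6.487e+18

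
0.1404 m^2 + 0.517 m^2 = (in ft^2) 7.076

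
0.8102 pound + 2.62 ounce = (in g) 441.8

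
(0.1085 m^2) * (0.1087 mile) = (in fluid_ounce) 6.418e+05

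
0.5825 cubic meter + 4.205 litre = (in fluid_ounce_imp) 2.065e+04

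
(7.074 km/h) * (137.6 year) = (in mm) 8.527e+12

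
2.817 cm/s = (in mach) 8.273e-05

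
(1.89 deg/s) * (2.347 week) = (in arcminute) 1.61e+08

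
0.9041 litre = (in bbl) 0.005687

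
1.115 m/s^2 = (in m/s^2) 1.115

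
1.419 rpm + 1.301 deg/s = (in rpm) 1.636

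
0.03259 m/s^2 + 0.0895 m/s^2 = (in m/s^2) 0.1221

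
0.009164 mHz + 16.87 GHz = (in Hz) 1.687e+10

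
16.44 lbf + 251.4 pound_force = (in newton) 1191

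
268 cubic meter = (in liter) 2.68e+05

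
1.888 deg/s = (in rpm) 0.3147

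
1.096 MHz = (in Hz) 1.096e+06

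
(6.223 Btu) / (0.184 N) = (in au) 2.385e-07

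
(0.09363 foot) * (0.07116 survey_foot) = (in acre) 1.53e-07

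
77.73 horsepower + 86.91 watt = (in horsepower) 77.85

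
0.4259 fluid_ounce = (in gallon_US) 0.003327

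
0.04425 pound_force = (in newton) 0.1968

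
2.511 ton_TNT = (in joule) 1.051e+10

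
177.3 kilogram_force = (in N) 1739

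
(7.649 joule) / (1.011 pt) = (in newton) 2.145e+04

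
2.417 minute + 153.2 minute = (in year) 0.0002961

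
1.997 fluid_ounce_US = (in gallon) 0.0156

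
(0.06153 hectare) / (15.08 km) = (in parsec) 1.322e-18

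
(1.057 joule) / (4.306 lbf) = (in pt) 156.4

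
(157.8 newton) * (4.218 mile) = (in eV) 6.686e+24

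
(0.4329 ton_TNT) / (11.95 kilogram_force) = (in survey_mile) 9604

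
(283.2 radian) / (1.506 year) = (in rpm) 5.694e-05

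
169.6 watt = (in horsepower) 0.2274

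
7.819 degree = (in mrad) 136.5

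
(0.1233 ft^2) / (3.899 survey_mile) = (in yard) 1.996e-06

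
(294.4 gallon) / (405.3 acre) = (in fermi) 6.794e+08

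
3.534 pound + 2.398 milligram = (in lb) 3.534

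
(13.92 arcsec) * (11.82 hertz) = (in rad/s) 0.0007977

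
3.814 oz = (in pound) 0.2384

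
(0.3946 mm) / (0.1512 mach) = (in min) 1.277e-07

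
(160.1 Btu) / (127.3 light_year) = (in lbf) 3.153e-14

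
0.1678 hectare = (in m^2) 1678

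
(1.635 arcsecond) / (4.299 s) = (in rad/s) 1.844e-06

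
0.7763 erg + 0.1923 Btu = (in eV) 1.266e+21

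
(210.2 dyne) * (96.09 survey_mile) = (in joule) 325.1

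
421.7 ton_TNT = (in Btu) 1.672e+09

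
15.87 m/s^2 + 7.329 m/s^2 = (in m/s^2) 23.2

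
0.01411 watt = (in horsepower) 1.892e-05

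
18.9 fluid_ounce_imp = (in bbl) 0.003378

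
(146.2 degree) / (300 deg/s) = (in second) 0.4873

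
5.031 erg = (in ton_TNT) 1.202e-16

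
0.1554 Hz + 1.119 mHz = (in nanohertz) 1.565e+08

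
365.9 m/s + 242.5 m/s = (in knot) 1183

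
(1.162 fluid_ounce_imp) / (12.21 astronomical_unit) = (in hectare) 1.808e-21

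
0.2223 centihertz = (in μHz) 2223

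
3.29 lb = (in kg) 1.492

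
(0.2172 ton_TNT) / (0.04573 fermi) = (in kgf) 2.026e+24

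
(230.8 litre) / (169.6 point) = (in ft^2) 41.52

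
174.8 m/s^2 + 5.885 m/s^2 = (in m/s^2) 180.7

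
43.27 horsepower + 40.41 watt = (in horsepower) 43.32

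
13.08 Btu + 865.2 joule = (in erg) 1.467e+11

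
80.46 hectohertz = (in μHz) 8.046e+09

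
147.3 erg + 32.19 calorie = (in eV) 8.406e+20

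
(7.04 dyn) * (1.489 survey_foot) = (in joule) 3.195e-05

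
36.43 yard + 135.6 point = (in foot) 109.4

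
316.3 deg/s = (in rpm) 52.72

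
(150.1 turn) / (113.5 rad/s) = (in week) 1.374e-05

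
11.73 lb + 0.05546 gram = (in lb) 11.73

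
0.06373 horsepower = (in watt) 47.52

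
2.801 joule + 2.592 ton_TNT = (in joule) 1.084e+10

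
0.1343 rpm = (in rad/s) 0.01406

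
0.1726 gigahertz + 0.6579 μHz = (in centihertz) 1.726e+10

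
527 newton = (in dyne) 5.27e+07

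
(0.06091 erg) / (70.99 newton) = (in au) 5.735e-22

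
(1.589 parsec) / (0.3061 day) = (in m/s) 1.854e+12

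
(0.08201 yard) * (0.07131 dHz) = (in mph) 0.001196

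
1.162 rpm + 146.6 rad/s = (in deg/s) 8407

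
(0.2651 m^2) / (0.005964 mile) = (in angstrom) 2.762e+08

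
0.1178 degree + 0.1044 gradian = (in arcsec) 762.3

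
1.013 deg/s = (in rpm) 0.1688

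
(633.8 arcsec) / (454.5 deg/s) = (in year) 1.228e-11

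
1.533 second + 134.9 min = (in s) 8096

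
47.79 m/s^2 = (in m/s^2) 47.79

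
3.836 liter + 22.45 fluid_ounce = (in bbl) 0.0283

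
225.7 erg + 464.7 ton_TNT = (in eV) 1.214e+31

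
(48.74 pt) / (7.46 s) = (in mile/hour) 0.005156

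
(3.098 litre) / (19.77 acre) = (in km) 3.872e-11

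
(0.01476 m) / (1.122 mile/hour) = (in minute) 0.0004905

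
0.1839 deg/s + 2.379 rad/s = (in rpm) 22.75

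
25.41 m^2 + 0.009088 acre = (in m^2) 62.19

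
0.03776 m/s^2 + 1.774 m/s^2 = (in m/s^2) 1.812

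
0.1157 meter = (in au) 7.734e-13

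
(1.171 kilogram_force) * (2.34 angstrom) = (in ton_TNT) 6.422e-19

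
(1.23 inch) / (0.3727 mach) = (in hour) 6.838e-08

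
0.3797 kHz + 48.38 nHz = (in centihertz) 3.797e+04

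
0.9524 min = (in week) 9.448e-05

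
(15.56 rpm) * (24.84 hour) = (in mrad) 1.457e+08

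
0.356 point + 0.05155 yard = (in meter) 0.04726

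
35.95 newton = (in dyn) 3.595e+06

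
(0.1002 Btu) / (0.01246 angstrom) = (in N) 8.484e+13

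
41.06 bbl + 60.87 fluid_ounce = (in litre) 6530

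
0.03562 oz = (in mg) 1010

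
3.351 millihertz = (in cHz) 0.3351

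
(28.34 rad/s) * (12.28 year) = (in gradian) 6.987e+11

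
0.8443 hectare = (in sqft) 9.088e+04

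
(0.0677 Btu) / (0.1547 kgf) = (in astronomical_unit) 3.147e-10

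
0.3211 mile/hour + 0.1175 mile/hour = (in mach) 0.0005758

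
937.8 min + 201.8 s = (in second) 5.647e+04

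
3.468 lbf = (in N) 15.43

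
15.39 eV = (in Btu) 2.337e-21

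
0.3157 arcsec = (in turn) 2.436e-07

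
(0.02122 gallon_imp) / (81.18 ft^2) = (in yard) 1.399e-05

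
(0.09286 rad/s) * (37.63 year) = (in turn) 1.754e+07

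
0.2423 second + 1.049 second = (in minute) 0.02152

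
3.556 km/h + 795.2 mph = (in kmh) 1283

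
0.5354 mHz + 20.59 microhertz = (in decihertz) 0.00556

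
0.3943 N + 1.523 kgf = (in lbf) 3.446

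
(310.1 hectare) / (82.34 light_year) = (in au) 2.661e-23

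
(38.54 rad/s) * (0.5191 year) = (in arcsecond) 1.301e+14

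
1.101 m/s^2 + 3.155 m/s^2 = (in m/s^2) 4.256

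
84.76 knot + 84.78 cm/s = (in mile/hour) 99.44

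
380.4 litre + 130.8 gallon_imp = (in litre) 975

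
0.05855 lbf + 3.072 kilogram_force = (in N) 30.39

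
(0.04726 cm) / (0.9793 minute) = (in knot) 1.563e-05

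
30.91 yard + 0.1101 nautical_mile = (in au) 1.552e-09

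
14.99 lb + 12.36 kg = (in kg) 19.16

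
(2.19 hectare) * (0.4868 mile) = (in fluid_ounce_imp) 6.038e+11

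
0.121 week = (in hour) 20.33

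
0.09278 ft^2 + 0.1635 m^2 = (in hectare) 1.721e-05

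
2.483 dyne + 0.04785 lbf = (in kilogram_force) 0.02171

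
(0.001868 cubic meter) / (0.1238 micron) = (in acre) 3.729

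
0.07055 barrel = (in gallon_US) 2.963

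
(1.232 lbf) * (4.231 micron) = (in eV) 1.447e+14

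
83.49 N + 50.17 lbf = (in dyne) 3.067e+07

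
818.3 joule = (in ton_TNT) 1.956e-07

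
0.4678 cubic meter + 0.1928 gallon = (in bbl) 2.947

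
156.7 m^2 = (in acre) 0.03872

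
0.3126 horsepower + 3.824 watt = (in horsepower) 0.3177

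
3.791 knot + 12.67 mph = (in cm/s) 761.4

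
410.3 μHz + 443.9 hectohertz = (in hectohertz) 443.9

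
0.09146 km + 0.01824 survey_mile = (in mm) 1.208e+05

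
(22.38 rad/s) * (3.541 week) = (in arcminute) 1.648e+11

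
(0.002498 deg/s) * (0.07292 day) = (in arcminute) 944.3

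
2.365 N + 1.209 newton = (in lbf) 0.8035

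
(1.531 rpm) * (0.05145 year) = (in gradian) 1.656e+07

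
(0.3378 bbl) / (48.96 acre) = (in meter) 2.711e-07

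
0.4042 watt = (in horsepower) 0.000542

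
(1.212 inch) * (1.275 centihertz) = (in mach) 1.153e-06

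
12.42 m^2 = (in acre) 0.003069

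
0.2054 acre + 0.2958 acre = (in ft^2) 2.183e+04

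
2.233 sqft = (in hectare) 2.075e-05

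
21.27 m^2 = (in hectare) 0.002127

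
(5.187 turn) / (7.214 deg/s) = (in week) 0.000428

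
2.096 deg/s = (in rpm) 0.3493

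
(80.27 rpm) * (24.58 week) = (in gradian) 7.955e+09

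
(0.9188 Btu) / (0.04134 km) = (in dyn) 2.345e+06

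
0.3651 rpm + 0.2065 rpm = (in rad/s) 0.05986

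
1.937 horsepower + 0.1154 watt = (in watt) 1445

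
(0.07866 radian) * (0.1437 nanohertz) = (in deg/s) 6.476e-10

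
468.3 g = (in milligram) 4.683e+05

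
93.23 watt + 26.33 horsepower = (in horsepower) 26.46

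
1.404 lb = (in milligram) 6.368e+05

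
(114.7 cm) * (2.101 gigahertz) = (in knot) 4.684e+09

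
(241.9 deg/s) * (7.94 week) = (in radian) 2.027e+07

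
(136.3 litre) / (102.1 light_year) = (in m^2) 1.411e-19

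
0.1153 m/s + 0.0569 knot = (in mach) 0.0004246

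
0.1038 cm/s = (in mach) 3.048e-06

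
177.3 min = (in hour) 2.955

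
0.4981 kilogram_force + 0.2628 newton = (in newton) 5.147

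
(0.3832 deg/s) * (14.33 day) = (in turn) 1318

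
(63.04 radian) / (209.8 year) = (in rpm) 9.099e-08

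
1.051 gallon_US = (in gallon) 1.051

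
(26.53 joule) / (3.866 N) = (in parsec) 2.224e-16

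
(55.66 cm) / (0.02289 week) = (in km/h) 0.0001447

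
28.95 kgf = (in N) 283.9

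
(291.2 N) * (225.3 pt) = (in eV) 1.445e+20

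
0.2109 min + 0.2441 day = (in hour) 5.862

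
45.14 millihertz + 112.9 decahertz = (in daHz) 112.9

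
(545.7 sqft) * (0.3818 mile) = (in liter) 3.115e+07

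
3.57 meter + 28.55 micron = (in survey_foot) 11.71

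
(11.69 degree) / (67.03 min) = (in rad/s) 5.073e-05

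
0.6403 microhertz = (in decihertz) 6.403e-06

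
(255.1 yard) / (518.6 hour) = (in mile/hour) 0.0002795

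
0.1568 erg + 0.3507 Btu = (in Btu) 0.3507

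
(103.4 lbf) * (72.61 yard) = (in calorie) 7299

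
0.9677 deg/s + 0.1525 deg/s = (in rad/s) 0.01955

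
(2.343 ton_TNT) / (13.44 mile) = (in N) 4.532e+05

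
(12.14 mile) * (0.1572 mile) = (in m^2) 4.943e+06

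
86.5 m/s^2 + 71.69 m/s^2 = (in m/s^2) 158.2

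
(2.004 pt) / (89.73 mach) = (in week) 3.826e-14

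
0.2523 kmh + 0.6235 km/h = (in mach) 0.0007145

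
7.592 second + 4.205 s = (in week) 1.951e-05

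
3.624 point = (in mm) 1.278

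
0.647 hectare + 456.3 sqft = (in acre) 1.609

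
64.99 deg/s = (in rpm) 10.83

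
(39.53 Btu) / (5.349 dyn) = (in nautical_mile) 4.21e+05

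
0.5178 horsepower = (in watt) 386.1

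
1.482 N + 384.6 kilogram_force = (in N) 3773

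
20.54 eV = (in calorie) 7.865e-19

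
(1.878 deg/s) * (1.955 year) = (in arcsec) 4.168e+11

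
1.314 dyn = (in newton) 1.314e-05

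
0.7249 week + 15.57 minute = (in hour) 122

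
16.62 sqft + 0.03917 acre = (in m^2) 160.1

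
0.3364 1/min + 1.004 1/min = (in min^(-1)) 1.34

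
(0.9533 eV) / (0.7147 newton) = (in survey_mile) 1.328e-22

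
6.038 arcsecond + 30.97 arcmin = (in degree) 0.5178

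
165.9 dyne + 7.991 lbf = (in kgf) 3.625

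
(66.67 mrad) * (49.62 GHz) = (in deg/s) 1.895e+11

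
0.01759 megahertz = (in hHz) 175.9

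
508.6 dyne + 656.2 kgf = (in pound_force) 1447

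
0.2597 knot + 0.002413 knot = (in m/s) 0.1348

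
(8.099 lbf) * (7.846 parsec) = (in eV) 5.444e+37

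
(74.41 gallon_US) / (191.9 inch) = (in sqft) 0.622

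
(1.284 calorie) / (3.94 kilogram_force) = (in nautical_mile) 7.508e-05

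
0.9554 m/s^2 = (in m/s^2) 0.9554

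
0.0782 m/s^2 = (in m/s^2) 0.0782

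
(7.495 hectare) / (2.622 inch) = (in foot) 3.692e+06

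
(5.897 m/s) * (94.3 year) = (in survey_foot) 5.754e+10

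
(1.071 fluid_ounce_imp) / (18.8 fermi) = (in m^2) 1.619e+09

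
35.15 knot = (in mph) 40.45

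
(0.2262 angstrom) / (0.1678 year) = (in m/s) 4.275e-18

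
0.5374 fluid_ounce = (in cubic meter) 1.589e-05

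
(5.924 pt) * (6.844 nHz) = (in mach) 4.201e-14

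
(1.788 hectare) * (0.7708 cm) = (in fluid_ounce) 4.66e+06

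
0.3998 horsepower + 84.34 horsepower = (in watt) 6.319e+04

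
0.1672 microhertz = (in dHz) 1.672e-06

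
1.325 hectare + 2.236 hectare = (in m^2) 3.561e+04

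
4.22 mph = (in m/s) 1.887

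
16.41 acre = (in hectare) 6.641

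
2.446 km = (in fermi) 2.446e+18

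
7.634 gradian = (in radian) 0.1199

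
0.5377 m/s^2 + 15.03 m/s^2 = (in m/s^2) 15.57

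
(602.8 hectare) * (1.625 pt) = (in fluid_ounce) 1.168e+08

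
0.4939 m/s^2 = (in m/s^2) 0.4939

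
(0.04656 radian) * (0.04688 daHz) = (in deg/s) 1.251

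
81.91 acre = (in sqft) 3.568e+06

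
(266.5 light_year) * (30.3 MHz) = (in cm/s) 7.639e+27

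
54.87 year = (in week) 2861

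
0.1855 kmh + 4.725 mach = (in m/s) 1609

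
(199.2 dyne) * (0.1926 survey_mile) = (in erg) 6.174e+06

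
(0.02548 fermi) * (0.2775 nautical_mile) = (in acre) 3.236e-18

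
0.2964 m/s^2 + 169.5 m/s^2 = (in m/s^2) 169.8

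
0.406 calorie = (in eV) 1.06e+19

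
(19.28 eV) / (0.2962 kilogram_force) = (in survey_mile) 6.608e-22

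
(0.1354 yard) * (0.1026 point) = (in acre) 1.107e-09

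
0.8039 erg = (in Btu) 7.62e-11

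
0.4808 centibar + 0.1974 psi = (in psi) 0.2671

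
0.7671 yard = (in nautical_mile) 0.0003787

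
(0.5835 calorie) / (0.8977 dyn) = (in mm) 2.72e+08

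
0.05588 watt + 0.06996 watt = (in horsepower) 0.0001688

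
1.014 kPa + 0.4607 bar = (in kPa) 47.08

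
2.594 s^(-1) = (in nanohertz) 2.594e+09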